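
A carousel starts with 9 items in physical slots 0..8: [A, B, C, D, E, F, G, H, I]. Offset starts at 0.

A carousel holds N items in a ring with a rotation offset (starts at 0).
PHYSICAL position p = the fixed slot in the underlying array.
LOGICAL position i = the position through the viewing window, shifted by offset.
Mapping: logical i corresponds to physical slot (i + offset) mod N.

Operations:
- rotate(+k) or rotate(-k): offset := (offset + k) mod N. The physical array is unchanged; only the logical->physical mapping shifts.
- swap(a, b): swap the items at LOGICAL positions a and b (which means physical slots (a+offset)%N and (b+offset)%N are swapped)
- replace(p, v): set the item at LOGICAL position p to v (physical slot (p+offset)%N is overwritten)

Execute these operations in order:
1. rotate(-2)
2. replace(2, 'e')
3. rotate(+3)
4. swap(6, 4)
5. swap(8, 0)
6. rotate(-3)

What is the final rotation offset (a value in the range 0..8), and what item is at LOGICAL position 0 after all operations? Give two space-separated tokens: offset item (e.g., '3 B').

After op 1 (rotate(-2)): offset=7, physical=[A,B,C,D,E,F,G,H,I], logical=[H,I,A,B,C,D,E,F,G]
After op 2 (replace(2, 'e')): offset=7, physical=[e,B,C,D,E,F,G,H,I], logical=[H,I,e,B,C,D,E,F,G]
After op 3 (rotate(+3)): offset=1, physical=[e,B,C,D,E,F,G,H,I], logical=[B,C,D,E,F,G,H,I,e]
After op 4 (swap(6, 4)): offset=1, physical=[e,B,C,D,E,H,G,F,I], logical=[B,C,D,E,H,G,F,I,e]
After op 5 (swap(8, 0)): offset=1, physical=[B,e,C,D,E,H,G,F,I], logical=[e,C,D,E,H,G,F,I,B]
After op 6 (rotate(-3)): offset=7, physical=[B,e,C,D,E,H,G,F,I], logical=[F,I,B,e,C,D,E,H,G]

Answer: 7 F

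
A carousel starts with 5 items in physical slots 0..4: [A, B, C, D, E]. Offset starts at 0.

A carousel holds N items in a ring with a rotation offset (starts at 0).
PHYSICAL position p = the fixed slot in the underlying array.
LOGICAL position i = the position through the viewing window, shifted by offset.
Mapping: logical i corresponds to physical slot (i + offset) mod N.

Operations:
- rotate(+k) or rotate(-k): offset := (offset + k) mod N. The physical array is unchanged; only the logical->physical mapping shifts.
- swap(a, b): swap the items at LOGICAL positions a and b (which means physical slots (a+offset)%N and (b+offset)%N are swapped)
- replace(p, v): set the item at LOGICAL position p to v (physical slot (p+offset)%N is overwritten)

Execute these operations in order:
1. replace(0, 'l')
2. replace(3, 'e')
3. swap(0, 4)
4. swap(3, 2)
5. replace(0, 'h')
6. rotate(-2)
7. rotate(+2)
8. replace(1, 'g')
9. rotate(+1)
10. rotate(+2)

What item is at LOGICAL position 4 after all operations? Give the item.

Answer: e

Derivation:
After op 1 (replace(0, 'l')): offset=0, physical=[l,B,C,D,E], logical=[l,B,C,D,E]
After op 2 (replace(3, 'e')): offset=0, physical=[l,B,C,e,E], logical=[l,B,C,e,E]
After op 3 (swap(0, 4)): offset=0, physical=[E,B,C,e,l], logical=[E,B,C,e,l]
After op 4 (swap(3, 2)): offset=0, physical=[E,B,e,C,l], logical=[E,B,e,C,l]
After op 5 (replace(0, 'h')): offset=0, physical=[h,B,e,C,l], logical=[h,B,e,C,l]
After op 6 (rotate(-2)): offset=3, physical=[h,B,e,C,l], logical=[C,l,h,B,e]
After op 7 (rotate(+2)): offset=0, physical=[h,B,e,C,l], logical=[h,B,e,C,l]
After op 8 (replace(1, 'g')): offset=0, physical=[h,g,e,C,l], logical=[h,g,e,C,l]
After op 9 (rotate(+1)): offset=1, physical=[h,g,e,C,l], logical=[g,e,C,l,h]
After op 10 (rotate(+2)): offset=3, physical=[h,g,e,C,l], logical=[C,l,h,g,e]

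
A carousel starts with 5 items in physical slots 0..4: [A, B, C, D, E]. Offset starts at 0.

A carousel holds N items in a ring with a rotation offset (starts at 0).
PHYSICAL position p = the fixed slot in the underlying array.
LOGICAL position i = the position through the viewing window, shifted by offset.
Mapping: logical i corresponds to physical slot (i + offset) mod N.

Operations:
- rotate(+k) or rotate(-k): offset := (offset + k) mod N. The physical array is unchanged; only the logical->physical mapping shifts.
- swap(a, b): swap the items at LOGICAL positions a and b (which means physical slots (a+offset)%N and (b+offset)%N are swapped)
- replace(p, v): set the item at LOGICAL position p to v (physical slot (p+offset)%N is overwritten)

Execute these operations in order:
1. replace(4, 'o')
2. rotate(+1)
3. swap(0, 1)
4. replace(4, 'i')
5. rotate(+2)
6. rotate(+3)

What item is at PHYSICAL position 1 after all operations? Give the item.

After op 1 (replace(4, 'o')): offset=0, physical=[A,B,C,D,o], logical=[A,B,C,D,o]
After op 2 (rotate(+1)): offset=1, physical=[A,B,C,D,o], logical=[B,C,D,o,A]
After op 3 (swap(0, 1)): offset=1, physical=[A,C,B,D,o], logical=[C,B,D,o,A]
After op 4 (replace(4, 'i')): offset=1, physical=[i,C,B,D,o], logical=[C,B,D,o,i]
After op 5 (rotate(+2)): offset=3, physical=[i,C,B,D,o], logical=[D,o,i,C,B]
After op 6 (rotate(+3)): offset=1, physical=[i,C,B,D,o], logical=[C,B,D,o,i]

Answer: C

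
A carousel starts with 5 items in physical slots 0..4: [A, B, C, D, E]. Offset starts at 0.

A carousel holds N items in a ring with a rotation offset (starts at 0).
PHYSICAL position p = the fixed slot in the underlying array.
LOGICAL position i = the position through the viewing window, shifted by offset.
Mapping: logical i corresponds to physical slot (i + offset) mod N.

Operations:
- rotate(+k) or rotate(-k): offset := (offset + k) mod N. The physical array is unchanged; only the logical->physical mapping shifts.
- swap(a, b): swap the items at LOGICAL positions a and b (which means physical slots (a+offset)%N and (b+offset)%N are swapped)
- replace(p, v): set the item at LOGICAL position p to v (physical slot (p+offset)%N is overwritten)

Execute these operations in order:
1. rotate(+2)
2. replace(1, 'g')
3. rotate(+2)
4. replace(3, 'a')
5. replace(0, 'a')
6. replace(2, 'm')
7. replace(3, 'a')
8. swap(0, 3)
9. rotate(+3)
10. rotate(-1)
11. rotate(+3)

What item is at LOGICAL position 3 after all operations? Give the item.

Answer: a

Derivation:
After op 1 (rotate(+2)): offset=2, physical=[A,B,C,D,E], logical=[C,D,E,A,B]
After op 2 (replace(1, 'g')): offset=2, physical=[A,B,C,g,E], logical=[C,g,E,A,B]
After op 3 (rotate(+2)): offset=4, physical=[A,B,C,g,E], logical=[E,A,B,C,g]
After op 4 (replace(3, 'a')): offset=4, physical=[A,B,a,g,E], logical=[E,A,B,a,g]
After op 5 (replace(0, 'a')): offset=4, physical=[A,B,a,g,a], logical=[a,A,B,a,g]
After op 6 (replace(2, 'm')): offset=4, physical=[A,m,a,g,a], logical=[a,A,m,a,g]
After op 7 (replace(3, 'a')): offset=4, physical=[A,m,a,g,a], logical=[a,A,m,a,g]
After op 8 (swap(0, 3)): offset=4, physical=[A,m,a,g,a], logical=[a,A,m,a,g]
After op 9 (rotate(+3)): offset=2, physical=[A,m,a,g,a], logical=[a,g,a,A,m]
After op 10 (rotate(-1)): offset=1, physical=[A,m,a,g,a], logical=[m,a,g,a,A]
After op 11 (rotate(+3)): offset=4, physical=[A,m,a,g,a], logical=[a,A,m,a,g]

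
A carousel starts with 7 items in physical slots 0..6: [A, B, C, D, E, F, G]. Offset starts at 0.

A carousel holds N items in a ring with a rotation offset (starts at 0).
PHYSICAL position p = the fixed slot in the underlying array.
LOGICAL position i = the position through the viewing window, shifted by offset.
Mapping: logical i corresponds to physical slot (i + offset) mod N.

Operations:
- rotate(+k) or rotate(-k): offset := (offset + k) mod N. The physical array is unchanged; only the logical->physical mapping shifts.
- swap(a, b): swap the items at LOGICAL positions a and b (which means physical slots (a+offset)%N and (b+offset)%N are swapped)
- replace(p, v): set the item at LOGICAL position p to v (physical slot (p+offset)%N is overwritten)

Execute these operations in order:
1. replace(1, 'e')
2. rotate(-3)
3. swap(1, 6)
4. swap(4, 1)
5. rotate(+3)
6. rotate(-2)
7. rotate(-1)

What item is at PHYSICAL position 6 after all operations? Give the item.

Answer: G

Derivation:
After op 1 (replace(1, 'e')): offset=0, physical=[A,e,C,D,E,F,G], logical=[A,e,C,D,E,F,G]
After op 2 (rotate(-3)): offset=4, physical=[A,e,C,D,E,F,G], logical=[E,F,G,A,e,C,D]
After op 3 (swap(1, 6)): offset=4, physical=[A,e,C,F,E,D,G], logical=[E,D,G,A,e,C,F]
After op 4 (swap(4, 1)): offset=4, physical=[A,D,C,F,E,e,G], logical=[E,e,G,A,D,C,F]
After op 5 (rotate(+3)): offset=0, physical=[A,D,C,F,E,e,G], logical=[A,D,C,F,E,e,G]
After op 6 (rotate(-2)): offset=5, physical=[A,D,C,F,E,e,G], logical=[e,G,A,D,C,F,E]
After op 7 (rotate(-1)): offset=4, physical=[A,D,C,F,E,e,G], logical=[E,e,G,A,D,C,F]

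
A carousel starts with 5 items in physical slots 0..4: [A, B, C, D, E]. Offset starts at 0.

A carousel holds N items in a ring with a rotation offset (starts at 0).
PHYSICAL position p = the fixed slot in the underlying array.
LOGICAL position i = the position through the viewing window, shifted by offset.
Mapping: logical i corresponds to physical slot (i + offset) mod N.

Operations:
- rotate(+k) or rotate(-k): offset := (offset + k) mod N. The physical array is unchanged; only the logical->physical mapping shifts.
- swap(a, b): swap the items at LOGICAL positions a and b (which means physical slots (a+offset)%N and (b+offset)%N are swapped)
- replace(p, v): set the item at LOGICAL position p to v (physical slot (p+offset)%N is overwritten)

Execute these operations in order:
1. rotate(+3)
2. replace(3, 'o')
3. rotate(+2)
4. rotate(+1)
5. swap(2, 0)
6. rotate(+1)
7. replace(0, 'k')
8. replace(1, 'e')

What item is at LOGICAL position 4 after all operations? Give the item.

After op 1 (rotate(+3)): offset=3, physical=[A,B,C,D,E], logical=[D,E,A,B,C]
After op 2 (replace(3, 'o')): offset=3, physical=[A,o,C,D,E], logical=[D,E,A,o,C]
After op 3 (rotate(+2)): offset=0, physical=[A,o,C,D,E], logical=[A,o,C,D,E]
After op 4 (rotate(+1)): offset=1, physical=[A,o,C,D,E], logical=[o,C,D,E,A]
After op 5 (swap(2, 0)): offset=1, physical=[A,D,C,o,E], logical=[D,C,o,E,A]
After op 6 (rotate(+1)): offset=2, physical=[A,D,C,o,E], logical=[C,o,E,A,D]
After op 7 (replace(0, 'k')): offset=2, physical=[A,D,k,o,E], logical=[k,o,E,A,D]
After op 8 (replace(1, 'e')): offset=2, physical=[A,D,k,e,E], logical=[k,e,E,A,D]

Answer: D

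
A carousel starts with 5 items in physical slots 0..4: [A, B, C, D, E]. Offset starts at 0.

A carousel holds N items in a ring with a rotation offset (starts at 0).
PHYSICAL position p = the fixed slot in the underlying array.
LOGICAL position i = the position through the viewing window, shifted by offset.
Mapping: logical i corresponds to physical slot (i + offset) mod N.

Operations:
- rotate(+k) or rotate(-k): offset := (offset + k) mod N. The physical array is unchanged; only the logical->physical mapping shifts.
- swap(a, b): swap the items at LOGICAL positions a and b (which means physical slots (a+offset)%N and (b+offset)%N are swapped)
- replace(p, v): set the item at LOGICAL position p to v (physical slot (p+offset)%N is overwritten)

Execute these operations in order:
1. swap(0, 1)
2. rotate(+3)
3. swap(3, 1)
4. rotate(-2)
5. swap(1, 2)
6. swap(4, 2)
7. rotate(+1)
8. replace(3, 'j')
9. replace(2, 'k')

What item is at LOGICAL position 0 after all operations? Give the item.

Answer: D

Derivation:
After op 1 (swap(0, 1)): offset=0, physical=[B,A,C,D,E], logical=[B,A,C,D,E]
After op 2 (rotate(+3)): offset=3, physical=[B,A,C,D,E], logical=[D,E,B,A,C]
After op 3 (swap(3, 1)): offset=3, physical=[B,E,C,D,A], logical=[D,A,B,E,C]
After op 4 (rotate(-2)): offset=1, physical=[B,E,C,D,A], logical=[E,C,D,A,B]
After op 5 (swap(1, 2)): offset=1, physical=[B,E,D,C,A], logical=[E,D,C,A,B]
After op 6 (swap(4, 2)): offset=1, physical=[C,E,D,B,A], logical=[E,D,B,A,C]
After op 7 (rotate(+1)): offset=2, physical=[C,E,D,B,A], logical=[D,B,A,C,E]
After op 8 (replace(3, 'j')): offset=2, physical=[j,E,D,B,A], logical=[D,B,A,j,E]
After op 9 (replace(2, 'k')): offset=2, physical=[j,E,D,B,k], logical=[D,B,k,j,E]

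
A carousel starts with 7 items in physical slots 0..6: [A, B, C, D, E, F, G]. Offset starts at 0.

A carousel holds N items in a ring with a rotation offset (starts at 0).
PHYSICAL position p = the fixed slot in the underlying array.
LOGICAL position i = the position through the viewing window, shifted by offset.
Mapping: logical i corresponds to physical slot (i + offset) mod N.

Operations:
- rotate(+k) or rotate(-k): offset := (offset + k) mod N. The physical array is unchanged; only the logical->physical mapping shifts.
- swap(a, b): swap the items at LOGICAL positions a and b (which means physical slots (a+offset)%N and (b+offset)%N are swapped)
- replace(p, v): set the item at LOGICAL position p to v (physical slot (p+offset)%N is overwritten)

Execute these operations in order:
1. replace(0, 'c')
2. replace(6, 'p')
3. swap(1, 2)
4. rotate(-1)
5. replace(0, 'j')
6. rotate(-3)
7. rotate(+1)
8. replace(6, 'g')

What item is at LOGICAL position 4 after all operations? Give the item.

Answer: C

Derivation:
After op 1 (replace(0, 'c')): offset=0, physical=[c,B,C,D,E,F,G], logical=[c,B,C,D,E,F,G]
After op 2 (replace(6, 'p')): offset=0, physical=[c,B,C,D,E,F,p], logical=[c,B,C,D,E,F,p]
After op 3 (swap(1, 2)): offset=0, physical=[c,C,B,D,E,F,p], logical=[c,C,B,D,E,F,p]
After op 4 (rotate(-1)): offset=6, physical=[c,C,B,D,E,F,p], logical=[p,c,C,B,D,E,F]
After op 5 (replace(0, 'j')): offset=6, physical=[c,C,B,D,E,F,j], logical=[j,c,C,B,D,E,F]
After op 6 (rotate(-3)): offset=3, physical=[c,C,B,D,E,F,j], logical=[D,E,F,j,c,C,B]
After op 7 (rotate(+1)): offset=4, physical=[c,C,B,D,E,F,j], logical=[E,F,j,c,C,B,D]
After op 8 (replace(6, 'g')): offset=4, physical=[c,C,B,g,E,F,j], logical=[E,F,j,c,C,B,g]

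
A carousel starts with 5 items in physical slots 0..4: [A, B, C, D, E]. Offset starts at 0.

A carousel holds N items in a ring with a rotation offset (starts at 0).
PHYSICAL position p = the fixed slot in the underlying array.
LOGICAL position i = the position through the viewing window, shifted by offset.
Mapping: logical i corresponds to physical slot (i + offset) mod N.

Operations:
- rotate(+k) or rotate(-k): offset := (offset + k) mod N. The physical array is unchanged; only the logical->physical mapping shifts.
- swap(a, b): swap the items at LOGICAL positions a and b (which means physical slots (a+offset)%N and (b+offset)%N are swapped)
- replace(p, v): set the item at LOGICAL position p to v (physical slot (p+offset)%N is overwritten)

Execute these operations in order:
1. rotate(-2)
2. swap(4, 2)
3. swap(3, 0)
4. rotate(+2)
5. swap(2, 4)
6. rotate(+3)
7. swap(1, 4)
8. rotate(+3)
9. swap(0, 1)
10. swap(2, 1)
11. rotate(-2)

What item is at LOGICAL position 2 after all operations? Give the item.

After op 1 (rotate(-2)): offset=3, physical=[A,B,C,D,E], logical=[D,E,A,B,C]
After op 2 (swap(4, 2)): offset=3, physical=[C,B,A,D,E], logical=[D,E,C,B,A]
After op 3 (swap(3, 0)): offset=3, physical=[C,D,A,B,E], logical=[B,E,C,D,A]
After op 4 (rotate(+2)): offset=0, physical=[C,D,A,B,E], logical=[C,D,A,B,E]
After op 5 (swap(2, 4)): offset=0, physical=[C,D,E,B,A], logical=[C,D,E,B,A]
After op 6 (rotate(+3)): offset=3, physical=[C,D,E,B,A], logical=[B,A,C,D,E]
After op 7 (swap(1, 4)): offset=3, physical=[C,D,A,B,E], logical=[B,E,C,D,A]
After op 8 (rotate(+3)): offset=1, physical=[C,D,A,B,E], logical=[D,A,B,E,C]
After op 9 (swap(0, 1)): offset=1, physical=[C,A,D,B,E], logical=[A,D,B,E,C]
After op 10 (swap(2, 1)): offset=1, physical=[C,A,B,D,E], logical=[A,B,D,E,C]
After op 11 (rotate(-2)): offset=4, physical=[C,A,B,D,E], logical=[E,C,A,B,D]

Answer: A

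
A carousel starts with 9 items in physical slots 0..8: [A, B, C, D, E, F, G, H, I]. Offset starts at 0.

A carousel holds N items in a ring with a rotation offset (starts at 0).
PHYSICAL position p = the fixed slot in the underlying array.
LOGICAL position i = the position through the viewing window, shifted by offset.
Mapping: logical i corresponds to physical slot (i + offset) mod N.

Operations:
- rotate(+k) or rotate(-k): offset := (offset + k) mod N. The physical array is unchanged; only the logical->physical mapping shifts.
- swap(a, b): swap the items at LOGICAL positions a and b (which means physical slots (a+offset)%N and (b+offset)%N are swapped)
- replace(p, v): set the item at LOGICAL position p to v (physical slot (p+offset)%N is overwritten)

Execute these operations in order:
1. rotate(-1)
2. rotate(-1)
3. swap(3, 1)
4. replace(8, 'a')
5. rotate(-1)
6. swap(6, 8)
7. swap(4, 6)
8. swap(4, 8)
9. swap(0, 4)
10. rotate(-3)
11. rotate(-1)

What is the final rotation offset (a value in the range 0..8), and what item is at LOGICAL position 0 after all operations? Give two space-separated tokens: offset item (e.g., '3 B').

After op 1 (rotate(-1)): offset=8, physical=[A,B,C,D,E,F,G,H,I], logical=[I,A,B,C,D,E,F,G,H]
After op 2 (rotate(-1)): offset=7, physical=[A,B,C,D,E,F,G,H,I], logical=[H,I,A,B,C,D,E,F,G]
After op 3 (swap(3, 1)): offset=7, physical=[A,I,C,D,E,F,G,H,B], logical=[H,B,A,I,C,D,E,F,G]
After op 4 (replace(8, 'a')): offset=7, physical=[A,I,C,D,E,F,a,H,B], logical=[H,B,A,I,C,D,E,F,a]
After op 5 (rotate(-1)): offset=6, physical=[A,I,C,D,E,F,a,H,B], logical=[a,H,B,A,I,C,D,E,F]
After op 6 (swap(6, 8)): offset=6, physical=[A,I,C,F,E,D,a,H,B], logical=[a,H,B,A,I,C,F,E,D]
After op 7 (swap(4, 6)): offset=6, physical=[A,F,C,I,E,D,a,H,B], logical=[a,H,B,A,F,C,I,E,D]
After op 8 (swap(4, 8)): offset=6, physical=[A,D,C,I,E,F,a,H,B], logical=[a,H,B,A,D,C,I,E,F]
After op 9 (swap(0, 4)): offset=6, physical=[A,a,C,I,E,F,D,H,B], logical=[D,H,B,A,a,C,I,E,F]
After op 10 (rotate(-3)): offset=3, physical=[A,a,C,I,E,F,D,H,B], logical=[I,E,F,D,H,B,A,a,C]
After op 11 (rotate(-1)): offset=2, physical=[A,a,C,I,E,F,D,H,B], logical=[C,I,E,F,D,H,B,A,a]

Answer: 2 C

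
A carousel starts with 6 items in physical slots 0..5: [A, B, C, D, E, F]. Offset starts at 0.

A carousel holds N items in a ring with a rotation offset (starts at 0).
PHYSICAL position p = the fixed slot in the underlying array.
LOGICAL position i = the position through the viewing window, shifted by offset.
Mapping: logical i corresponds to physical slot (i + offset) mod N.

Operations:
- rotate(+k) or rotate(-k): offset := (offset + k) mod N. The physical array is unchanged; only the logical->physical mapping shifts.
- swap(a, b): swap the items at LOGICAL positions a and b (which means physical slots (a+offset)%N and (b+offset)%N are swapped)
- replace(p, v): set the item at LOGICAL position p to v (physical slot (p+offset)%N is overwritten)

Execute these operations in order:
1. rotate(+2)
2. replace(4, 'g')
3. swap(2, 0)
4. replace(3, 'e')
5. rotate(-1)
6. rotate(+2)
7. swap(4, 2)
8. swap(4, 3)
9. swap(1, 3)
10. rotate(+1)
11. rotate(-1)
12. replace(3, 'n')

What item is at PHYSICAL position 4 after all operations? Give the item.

Answer: e

Derivation:
After op 1 (rotate(+2)): offset=2, physical=[A,B,C,D,E,F], logical=[C,D,E,F,A,B]
After op 2 (replace(4, 'g')): offset=2, physical=[g,B,C,D,E,F], logical=[C,D,E,F,g,B]
After op 3 (swap(2, 0)): offset=2, physical=[g,B,E,D,C,F], logical=[E,D,C,F,g,B]
After op 4 (replace(3, 'e')): offset=2, physical=[g,B,E,D,C,e], logical=[E,D,C,e,g,B]
After op 5 (rotate(-1)): offset=1, physical=[g,B,E,D,C,e], logical=[B,E,D,C,e,g]
After op 6 (rotate(+2)): offset=3, physical=[g,B,E,D,C,e], logical=[D,C,e,g,B,E]
After op 7 (swap(4, 2)): offset=3, physical=[g,e,E,D,C,B], logical=[D,C,B,g,e,E]
After op 8 (swap(4, 3)): offset=3, physical=[e,g,E,D,C,B], logical=[D,C,B,e,g,E]
After op 9 (swap(1, 3)): offset=3, physical=[C,g,E,D,e,B], logical=[D,e,B,C,g,E]
After op 10 (rotate(+1)): offset=4, physical=[C,g,E,D,e,B], logical=[e,B,C,g,E,D]
After op 11 (rotate(-1)): offset=3, physical=[C,g,E,D,e,B], logical=[D,e,B,C,g,E]
After op 12 (replace(3, 'n')): offset=3, physical=[n,g,E,D,e,B], logical=[D,e,B,n,g,E]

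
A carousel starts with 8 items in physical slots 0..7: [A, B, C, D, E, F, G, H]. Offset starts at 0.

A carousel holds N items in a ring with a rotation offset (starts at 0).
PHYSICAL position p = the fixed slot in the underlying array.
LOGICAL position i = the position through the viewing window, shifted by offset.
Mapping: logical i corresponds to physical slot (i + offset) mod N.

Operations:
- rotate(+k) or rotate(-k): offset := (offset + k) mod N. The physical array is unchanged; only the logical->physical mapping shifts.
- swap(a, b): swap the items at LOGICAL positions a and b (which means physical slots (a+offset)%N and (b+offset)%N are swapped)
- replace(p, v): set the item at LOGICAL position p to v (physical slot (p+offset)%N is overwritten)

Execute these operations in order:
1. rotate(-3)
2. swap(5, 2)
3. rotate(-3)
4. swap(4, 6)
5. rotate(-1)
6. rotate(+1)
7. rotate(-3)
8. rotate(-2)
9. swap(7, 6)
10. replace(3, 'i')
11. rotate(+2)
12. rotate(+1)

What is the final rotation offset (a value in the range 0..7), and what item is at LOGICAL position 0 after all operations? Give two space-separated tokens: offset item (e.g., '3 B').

After op 1 (rotate(-3)): offset=5, physical=[A,B,C,D,E,F,G,H], logical=[F,G,H,A,B,C,D,E]
After op 2 (swap(5, 2)): offset=5, physical=[A,B,H,D,E,F,G,C], logical=[F,G,C,A,B,H,D,E]
After op 3 (rotate(-3)): offset=2, physical=[A,B,H,D,E,F,G,C], logical=[H,D,E,F,G,C,A,B]
After op 4 (swap(4, 6)): offset=2, physical=[G,B,H,D,E,F,A,C], logical=[H,D,E,F,A,C,G,B]
After op 5 (rotate(-1)): offset=1, physical=[G,B,H,D,E,F,A,C], logical=[B,H,D,E,F,A,C,G]
After op 6 (rotate(+1)): offset=2, physical=[G,B,H,D,E,F,A,C], logical=[H,D,E,F,A,C,G,B]
After op 7 (rotate(-3)): offset=7, physical=[G,B,H,D,E,F,A,C], logical=[C,G,B,H,D,E,F,A]
After op 8 (rotate(-2)): offset=5, physical=[G,B,H,D,E,F,A,C], logical=[F,A,C,G,B,H,D,E]
After op 9 (swap(7, 6)): offset=5, physical=[G,B,H,E,D,F,A,C], logical=[F,A,C,G,B,H,E,D]
After op 10 (replace(3, 'i')): offset=5, physical=[i,B,H,E,D,F,A,C], logical=[F,A,C,i,B,H,E,D]
After op 11 (rotate(+2)): offset=7, physical=[i,B,H,E,D,F,A,C], logical=[C,i,B,H,E,D,F,A]
After op 12 (rotate(+1)): offset=0, physical=[i,B,H,E,D,F,A,C], logical=[i,B,H,E,D,F,A,C]

Answer: 0 i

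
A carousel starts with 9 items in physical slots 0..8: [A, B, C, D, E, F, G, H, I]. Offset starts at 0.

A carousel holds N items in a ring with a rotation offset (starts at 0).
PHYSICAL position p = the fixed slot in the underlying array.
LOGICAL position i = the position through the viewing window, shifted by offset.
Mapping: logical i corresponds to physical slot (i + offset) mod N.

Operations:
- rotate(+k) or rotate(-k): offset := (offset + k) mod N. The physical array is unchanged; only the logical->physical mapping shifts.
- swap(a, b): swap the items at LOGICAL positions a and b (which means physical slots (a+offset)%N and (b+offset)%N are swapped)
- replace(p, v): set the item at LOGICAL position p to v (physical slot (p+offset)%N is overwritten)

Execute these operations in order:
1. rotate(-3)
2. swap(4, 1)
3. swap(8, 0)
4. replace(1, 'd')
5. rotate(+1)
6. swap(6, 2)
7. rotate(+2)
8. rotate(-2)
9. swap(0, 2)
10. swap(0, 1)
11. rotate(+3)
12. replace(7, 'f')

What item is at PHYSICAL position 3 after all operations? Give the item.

Answer: D

Derivation:
After op 1 (rotate(-3)): offset=6, physical=[A,B,C,D,E,F,G,H,I], logical=[G,H,I,A,B,C,D,E,F]
After op 2 (swap(4, 1)): offset=6, physical=[A,H,C,D,E,F,G,B,I], logical=[G,B,I,A,H,C,D,E,F]
After op 3 (swap(8, 0)): offset=6, physical=[A,H,C,D,E,G,F,B,I], logical=[F,B,I,A,H,C,D,E,G]
After op 4 (replace(1, 'd')): offset=6, physical=[A,H,C,D,E,G,F,d,I], logical=[F,d,I,A,H,C,D,E,G]
After op 5 (rotate(+1)): offset=7, physical=[A,H,C,D,E,G,F,d,I], logical=[d,I,A,H,C,D,E,G,F]
After op 6 (swap(6, 2)): offset=7, physical=[E,H,C,D,A,G,F,d,I], logical=[d,I,E,H,C,D,A,G,F]
After op 7 (rotate(+2)): offset=0, physical=[E,H,C,D,A,G,F,d,I], logical=[E,H,C,D,A,G,F,d,I]
After op 8 (rotate(-2)): offset=7, physical=[E,H,C,D,A,G,F,d,I], logical=[d,I,E,H,C,D,A,G,F]
After op 9 (swap(0, 2)): offset=7, physical=[d,H,C,D,A,G,F,E,I], logical=[E,I,d,H,C,D,A,G,F]
After op 10 (swap(0, 1)): offset=7, physical=[d,H,C,D,A,G,F,I,E], logical=[I,E,d,H,C,D,A,G,F]
After op 11 (rotate(+3)): offset=1, physical=[d,H,C,D,A,G,F,I,E], logical=[H,C,D,A,G,F,I,E,d]
After op 12 (replace(7, 'f')): offset=1, physical=[d,H,C,D,A,G,F,I,f], logical=[H,C,D,A,G,F,I,f,d]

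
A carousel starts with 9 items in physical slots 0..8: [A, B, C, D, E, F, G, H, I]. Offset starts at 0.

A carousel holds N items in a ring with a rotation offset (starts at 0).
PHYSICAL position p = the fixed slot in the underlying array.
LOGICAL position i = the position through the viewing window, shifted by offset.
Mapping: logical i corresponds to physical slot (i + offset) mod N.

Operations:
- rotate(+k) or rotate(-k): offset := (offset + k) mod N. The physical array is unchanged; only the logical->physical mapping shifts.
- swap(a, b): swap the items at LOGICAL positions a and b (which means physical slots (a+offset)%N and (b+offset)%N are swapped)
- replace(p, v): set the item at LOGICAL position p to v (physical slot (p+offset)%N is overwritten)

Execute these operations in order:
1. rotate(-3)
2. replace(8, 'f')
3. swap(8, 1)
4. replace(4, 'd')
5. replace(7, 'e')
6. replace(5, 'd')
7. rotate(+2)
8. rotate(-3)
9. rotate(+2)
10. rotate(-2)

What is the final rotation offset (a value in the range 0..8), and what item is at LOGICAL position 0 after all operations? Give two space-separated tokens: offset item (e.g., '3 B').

After op 1 (rotate(-3)): offset=6, physical=[A,B,C,D,E,F,G,H,I], logical=[G,H,I,A,B,C,D,E,F]
After op 2 (replace(8, 'f')): offset=6, physical=[A,B,C,D,E,f,G,H,I], logical=[G,H,I,A,B,C,D,E,f]
After op 3 (swap(8, 1)): offset=6, physical=[A,B,C,D,E,H,G,f,I], logical=[G,f,I,A,B,C,D,E,H]
After op 4 (replace(4, 'd')): offset=6, physical=[A,d,C,D,E,H,G,f,I], logical=[G,f,I,A,d,C,D,E,H]
After op 5 (replace(7, 'e')): offset=6, physical=[A,d,C,D,e,H,G,f,I], logical=[G,f,I,A,d,C,D,e,H]
After op 6 (replace(5, 'd')): offset=6, physical=[A,d,d,D,e,H,G,f,I], logical=[G,f,I,A,d,d,D,e,H]
After op 7 (rotate(+2)): offset=8, physical=[A,d,d,D,e,H,G,f,I], logical=[I,A,d,d,D,e,H,G,f]
After op 8 (rotate(-3)): offset=5, physical=[A,d,d,D,e,H,G,f,I], logical=[H,G,f,I,A,d,d,D,e]
After op 9 (rotate(+2)): offset=7, physical=[A,d,d,D,e,H,G,f,I], logical=[f,I,A,d,d,D,e,H,G]
After op 10 (rotate(-2)): offset=5, physical=[A,d,d,D,e,H,G,f,I], logical=[H,G,f,I,A,d,d,D,e]

Answer: 5 H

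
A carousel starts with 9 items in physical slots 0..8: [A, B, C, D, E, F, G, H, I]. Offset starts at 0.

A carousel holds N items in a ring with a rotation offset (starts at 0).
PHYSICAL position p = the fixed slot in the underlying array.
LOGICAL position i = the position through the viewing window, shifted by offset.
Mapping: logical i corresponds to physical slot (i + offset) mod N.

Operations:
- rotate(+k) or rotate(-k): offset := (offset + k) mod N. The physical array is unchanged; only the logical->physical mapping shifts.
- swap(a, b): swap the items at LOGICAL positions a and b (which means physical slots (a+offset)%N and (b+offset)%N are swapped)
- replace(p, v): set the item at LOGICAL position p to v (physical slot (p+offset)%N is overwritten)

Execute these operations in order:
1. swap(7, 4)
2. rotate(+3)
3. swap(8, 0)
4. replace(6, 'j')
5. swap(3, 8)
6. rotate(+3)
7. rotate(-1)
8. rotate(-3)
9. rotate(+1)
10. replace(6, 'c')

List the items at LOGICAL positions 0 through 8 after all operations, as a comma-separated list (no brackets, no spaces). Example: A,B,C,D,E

After op 1 (swap(7, 4)): offset=0, physical=[A,B,C,D,H,F,G,E,I], logical=[A,B,C,D,H,F,G,E,I]
After op 2 (rotate(+3)): offset=3, physical=[A,B,C,D,H,F,G,E,I], logical=[D,H,F,G,E,I,A,B,C]
After op 3 (swap(8, 0)): offset=3, physical=[A,B,D,C,H,F,G,E,I], logical=[C,H,F,G,E,I,A,B,D]
After op 4 (replace(6, 'j')): offset=3, physical=[j,B,D,C,H,F,G,E,I], logical=[C,H,F,G,E,I,j,B,D]
After op 5 (swap(3, 8)): offset=3, physical=[j,B,G,C,H,F,D,E,I], logical=[C,H,F,D,E,I,j,B,G]
After op 6 (rotate(+3)): offset=6, physical=[j,B,G,C,H,F,D,E,I], logical=[D,E,I,j,B,G,C,H,F]
After op 7 (rotate(-1)): offset=5, physical=[j,B,G,C,H,F,D,E,I], logical=[F,D,E,I,j,B,G,C,H]
After op 8 (rotate(-3)): offset=2, physical=[j,B,G,C,H,F,D,E,I], logical=[G,C,H,F,D,E,I,j,B]
After op 9 (rotate(+1)): offset=3, physical=[j,B,G,C,H,F,D,E,I], logical=[C,H,F,D,E,I,j,B,G]
After op 10 (replace(6, 'c')): offset=3, physical=[c,B,G,C,H,F,D,E,I], logical=[C,H,F,D,E,I,c,B,G]

Answer: C,H,F,D,E,I,c,B,G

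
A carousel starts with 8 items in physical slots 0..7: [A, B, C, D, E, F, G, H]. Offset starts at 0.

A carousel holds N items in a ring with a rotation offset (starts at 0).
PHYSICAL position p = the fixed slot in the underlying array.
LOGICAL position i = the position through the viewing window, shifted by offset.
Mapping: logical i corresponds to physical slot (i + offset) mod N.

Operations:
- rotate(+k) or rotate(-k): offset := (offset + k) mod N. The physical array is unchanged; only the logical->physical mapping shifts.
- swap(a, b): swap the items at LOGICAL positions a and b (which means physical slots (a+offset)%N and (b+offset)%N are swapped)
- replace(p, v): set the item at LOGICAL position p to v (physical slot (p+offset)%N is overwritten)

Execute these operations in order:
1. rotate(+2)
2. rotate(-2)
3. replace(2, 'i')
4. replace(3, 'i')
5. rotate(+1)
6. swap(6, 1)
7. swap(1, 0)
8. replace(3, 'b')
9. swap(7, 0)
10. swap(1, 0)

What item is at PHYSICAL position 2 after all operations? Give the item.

After op 1 (rotate(+2)): offset=2, physical=[A,B,C,D,E,F,G,H], logical=[C,D,E,F,G,H,A,B]
After op 2 (rotate(-2)): offset=0, physical=[A,B,C,D,E,F,G,H], logical=[A,B,C,D,E,F,G,H]
After op 3 (replace(2, 'i')): offset=0, physical=[A,B,i,D,E,F,G,H], logical=[A,B,i,D,E,F,G,H]
After op 4 (replace(3, 'i')): offset=0, physical=[A,B,i,i,E,F,G,H], logical=[A,B,i,i,E,F,G,H]
After op 5 (rotate(+1)): offset=1, physical=[A,B,i,i,E,F,G,H], logical=[B,i,i,E,F,G,H,A]
After op 6 (swap(6, 1)): offset=1, physical=[A,B,H,i,E,F,G,i], logical=[B,H,i,E,F,G,i,A]
After op 7 (swap(1, 0)): offset=1, physical=[A,H,B,i,E,F,G,i], logical=[H,B,i,E,F,G,i,A]
After op 8 (replace(3, 'b')): offset=1, physical=[A,H,B,i,b,F,G,i], logical=[H,B,i,b,F,G,i,A]
After op 9 (swap(7, 0)): offset=1, physical=[H,A,B,i,b,F,G,i], logical=[A,B,i,b,F,G,i,H]
After op 10 (swap(1, 0)): offset=1, physical=[H,B,A,i,b,F,G,i], logical=[B,A,i,b,F,G,i,H]

Answer: A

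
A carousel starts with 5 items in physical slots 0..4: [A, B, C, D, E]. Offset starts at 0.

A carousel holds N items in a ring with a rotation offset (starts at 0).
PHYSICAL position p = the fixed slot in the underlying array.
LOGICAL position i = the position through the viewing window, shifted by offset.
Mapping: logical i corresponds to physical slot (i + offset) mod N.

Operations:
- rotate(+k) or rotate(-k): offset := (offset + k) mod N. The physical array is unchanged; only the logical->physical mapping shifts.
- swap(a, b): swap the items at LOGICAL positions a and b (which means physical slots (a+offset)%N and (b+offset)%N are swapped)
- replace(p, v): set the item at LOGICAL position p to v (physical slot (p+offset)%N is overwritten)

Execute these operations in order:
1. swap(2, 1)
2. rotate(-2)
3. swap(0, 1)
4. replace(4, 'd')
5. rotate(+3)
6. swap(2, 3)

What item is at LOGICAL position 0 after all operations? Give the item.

Answer: C

Derivation:
After op 1 (swap(2, 1)): offset=0, physical=[A,C,B,D,E], logical=[A,C,B,D,E]
After op 2 (rotate(-2)): offset=3, physical=[A,C,B,D,E], logical=[D,E,A,C,B]
After op 3 (swap(0, 1)): offset=3, physical=[A,C,B,E,D], logical=[E,D,A,C,B]
After op 4 (replace(4, 'd')): offset=3, physical=[A,C,d,E,D], logical=[E,D,A,C,d]
After op 5 (rotate(+3)): offset=1, physical=[A,C,d,E,D], logical=[C,d,E,D,A]
After op 6 (swap(2, 3)): offset=1, physical=[A,C,d,D,E], logical=[C,d,D,E,A]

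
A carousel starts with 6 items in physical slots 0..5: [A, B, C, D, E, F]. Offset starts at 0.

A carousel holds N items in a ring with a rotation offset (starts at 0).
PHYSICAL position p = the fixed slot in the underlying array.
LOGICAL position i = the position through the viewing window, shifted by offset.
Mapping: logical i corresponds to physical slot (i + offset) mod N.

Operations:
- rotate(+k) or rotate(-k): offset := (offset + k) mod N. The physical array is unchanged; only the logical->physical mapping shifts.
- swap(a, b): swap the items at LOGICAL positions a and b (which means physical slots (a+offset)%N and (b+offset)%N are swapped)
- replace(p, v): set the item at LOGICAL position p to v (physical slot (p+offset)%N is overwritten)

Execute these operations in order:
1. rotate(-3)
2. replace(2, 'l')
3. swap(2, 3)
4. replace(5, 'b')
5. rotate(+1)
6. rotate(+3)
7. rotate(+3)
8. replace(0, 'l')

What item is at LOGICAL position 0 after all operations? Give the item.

Answer: l

Derivation:
After op 1 (rotate(-3)): offset=3, physical=[A,B,C,D,E,F], logical=[D,E,F,A,B,C]
After op 2 (replace(2, 'l')): offset=3, physical=[A,B,C,D,E,l], logical=[D,E,l,A,B,C]
After op 3 (swap(2, 3)): offset=3, physical=[l,B,C,D,E,A], logical=[D,E,A,l,B,C]
After op 4 (replace(5, 'b')): offset=3, physical=[l,B,b,D,E,A], logical=[D,E,A,l,B,b]
After op 5 (rotate(+1)): offset=4, physical=[l,B,b,D,E,A], logical=[E,A,l,B,b,D]
After op 6 (rotate(+3)): offset=1, physical=[l,B,b,D,E,A], logical=[B,b,D,E,A,l]
After op 7 (rotate(+3)): offset=4, physical=[l,B,b,D,E,A], logical=[E,A,l,B,b,D]
After op 8 (replace(0, 'l')): offset=4, physical=[l,B,b,D,l,A], logical=[l,A,l,B,b,D]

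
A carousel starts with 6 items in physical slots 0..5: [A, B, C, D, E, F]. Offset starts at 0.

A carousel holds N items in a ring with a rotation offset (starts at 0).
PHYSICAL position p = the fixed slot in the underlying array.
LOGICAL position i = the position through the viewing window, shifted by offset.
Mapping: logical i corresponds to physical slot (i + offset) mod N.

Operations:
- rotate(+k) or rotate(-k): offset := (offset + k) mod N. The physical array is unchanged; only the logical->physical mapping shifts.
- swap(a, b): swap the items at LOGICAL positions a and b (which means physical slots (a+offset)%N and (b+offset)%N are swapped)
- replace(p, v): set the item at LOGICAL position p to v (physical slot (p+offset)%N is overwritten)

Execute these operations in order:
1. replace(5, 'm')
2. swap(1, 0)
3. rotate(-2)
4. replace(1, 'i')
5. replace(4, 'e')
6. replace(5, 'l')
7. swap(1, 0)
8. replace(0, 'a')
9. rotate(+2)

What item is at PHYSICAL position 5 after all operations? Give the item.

After op 1 (replace(5, 'm')): offset=0, physical=[A,B,C,D,E,m], logical=[A,B,C,D,E,m]
After op 2 (swap(1, 0)): offset=0, physical=[B,A,C,D,E,m], logical=[B,A,C,D,E,m]
After op 3 (rotate(-2)): offset=4, physical=[B,A,C,D,E,m], logical=[E,m,B,A,C,D]
After op 4 (replace(1, 'i')): offset=4, physical=[B,A,C,D,E,i], logical=[E,i,B,A,C,D]
After op 5 (replace(4, 'e')): offset=4, physical=[B,A,e,D,E,i], logical=[E,i,B,A,e,D]
After op 6 (replace(5, 'l')): offset=4, physical=[B,A,e,l,E,i], logical=[E,i,B,A,e,l]
After op 7 (swap(1, 0)): offset=4, physical=[B,A,e,l,i,E], logical=[i,E,B,A,e,l]
After op 8 (replace(0, 'a')): offset=4, physical=[B,A,e,l,a,E], logical=[a,E,B,A,e,l]
After op 9 (rotate(+2)): offset=0, physical=[B,A,e,l,a,E], logical=[B,A,e,l,a,E]

Answer: E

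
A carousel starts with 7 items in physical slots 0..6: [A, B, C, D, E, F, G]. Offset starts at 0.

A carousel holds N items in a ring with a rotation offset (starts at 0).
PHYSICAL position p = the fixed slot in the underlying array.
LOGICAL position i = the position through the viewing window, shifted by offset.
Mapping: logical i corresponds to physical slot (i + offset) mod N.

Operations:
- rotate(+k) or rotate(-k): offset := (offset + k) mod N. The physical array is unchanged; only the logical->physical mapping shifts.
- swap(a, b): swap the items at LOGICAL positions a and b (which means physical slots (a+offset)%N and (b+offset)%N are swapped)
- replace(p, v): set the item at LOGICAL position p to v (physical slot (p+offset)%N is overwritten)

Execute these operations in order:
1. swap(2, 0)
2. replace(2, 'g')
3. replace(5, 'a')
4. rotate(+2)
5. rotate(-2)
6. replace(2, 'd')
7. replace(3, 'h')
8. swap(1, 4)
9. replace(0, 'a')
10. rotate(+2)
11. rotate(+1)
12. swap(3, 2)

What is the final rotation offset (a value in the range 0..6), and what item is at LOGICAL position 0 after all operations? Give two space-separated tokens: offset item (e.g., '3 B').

Answer: 3 h

Derivation:
After op 1 (swap(2, 0)): offset=0, physical=[C,B,A,D,E,F,G], logical=[C,B,A,D,E,F,G]
After op 2 (replace(2, 'g')): offset=0, physical=[C,B,g,D,E,F,G], logical=[C,B,g,D,E,F,G]
After op 3 (replace(5, 'a')): offset=0, physical=[C,B,g,D,E,a,G], logical=[C,B,g,D,E,a,G]
After op 4 (rotate(+2)): offset=2, physical=[C,B,g,D,E,a,G], logical=[g,D,E,a,G,C,B]
After op 5 (rotate(-2)): offset=0, physical=[C,B,g,D,E,a,G], logical=[C,B,g,D,E,a,G]
After op 6 (replace(2, 'd')): offset=0, physical=[C,B,d,D,E,a,G], logical=[C,B,d,D,E,a,G]
After op 7 (replace(3, 'h')): offset=0, physical=[C,B,d,h,E,a,G], logical=[C,B,d,h,E,a,G]
After op 8 (swap(1, 4)): offset=0, physical=[C,E,d,h,B,a,G], logical=[C,E,d,h,B,a,G]
After op 9 (replace(0, 'a')): offset=0, physical=[a,E,d,h,B,a,G], logical=[a,E,d,h,B,a,G]
After op 10 (rotate(+2)): offset=2, physical=[a,E,d,h,B,a,G], logical=[d,h,B,a,G,a,E]
After op 11 (rotate(+1)): offset=3, physical=[a,E,d,h,B,a,G], logical=[h,B,a,G,a,E,d]
After op 12 (swap(3, 2)): offset=3, physical=[a,E,d,h,B,G,a], logical=[h,B,G,a,a,E,d]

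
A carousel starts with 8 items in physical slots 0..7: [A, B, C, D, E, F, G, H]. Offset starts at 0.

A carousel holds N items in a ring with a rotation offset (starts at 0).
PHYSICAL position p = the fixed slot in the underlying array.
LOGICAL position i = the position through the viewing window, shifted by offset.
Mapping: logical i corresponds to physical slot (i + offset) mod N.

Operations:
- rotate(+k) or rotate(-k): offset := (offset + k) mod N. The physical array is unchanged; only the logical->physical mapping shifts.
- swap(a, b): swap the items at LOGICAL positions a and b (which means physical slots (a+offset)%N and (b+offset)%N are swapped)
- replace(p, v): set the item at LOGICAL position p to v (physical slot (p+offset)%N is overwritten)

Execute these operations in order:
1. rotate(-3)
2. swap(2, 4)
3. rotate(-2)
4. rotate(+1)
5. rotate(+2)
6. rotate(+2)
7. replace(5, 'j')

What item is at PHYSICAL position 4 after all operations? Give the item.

After op 1 (rotate(-3)): offset=5, physical=[A,B,C,D,E,F,G,H], logical=[F,G,H,A,B,C,D,E]
After op 2 (swap(2, 4)): offset=5, physical=[A,H,C,D,E,F,G,B], logical=[F,G,B,A,H,C,D,E]
After op 3 (rotate(-2)): offset=3, physical=[A,H,C,D,E,F,G,B], logical=[D,E,F,G,B,A,H,C]
After op 4 (rotate(+1)): offset=4, physical=[A,H,C,D,E,F,G,B], logical=[E,F,G,B,A,H,C,D]
After op 5 (rotate(+2)): offset=6, physical=[A,H,C,D,E,F,G,B], logical=[G,B,A,H,C,D,E,F]
After op 6 (rotate(+2)): offset=0, physical=[A,H,C,D,E,F,G,B], logical=[A,H,C,D,E,F,G,B]
After op 7 (replace(5, 'j')): offset=0, physical=[A,H,C,D,E,j,G,B], logical=[A,H,C,D,E,j,G,B]

Answer: E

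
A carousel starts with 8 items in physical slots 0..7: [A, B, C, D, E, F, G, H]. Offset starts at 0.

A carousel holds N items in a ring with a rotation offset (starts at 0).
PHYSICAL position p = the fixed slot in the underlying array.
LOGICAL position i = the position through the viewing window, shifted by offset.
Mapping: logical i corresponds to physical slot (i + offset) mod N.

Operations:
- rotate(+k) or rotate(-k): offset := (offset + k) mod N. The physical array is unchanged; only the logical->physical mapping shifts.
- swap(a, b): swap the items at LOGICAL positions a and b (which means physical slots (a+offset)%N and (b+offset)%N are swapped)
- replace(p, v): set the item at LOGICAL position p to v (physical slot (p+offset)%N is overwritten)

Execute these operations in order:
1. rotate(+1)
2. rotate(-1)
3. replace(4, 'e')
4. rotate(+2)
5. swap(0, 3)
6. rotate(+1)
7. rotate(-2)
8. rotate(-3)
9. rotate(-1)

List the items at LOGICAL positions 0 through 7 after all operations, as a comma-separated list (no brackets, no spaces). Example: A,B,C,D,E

After op 1 (rotate(+1)): offset=1, physical=[A,B,C,D,E,F,G,H], logical=[B,C,D,E,F,G,H,A]
After op 2 (rotate(-1)): offset=0, physical=[A,B,C,D,E,F,G,H], logical=[A,B,C,D,E,F,G,H]
After op 3 (replace(4, 'e')): offset=0, physical=[A,B,C,D,e,F,G,H], logical=[A,B,C,D,e,F,G,H]
After op 4 (rotate(+2)): offset=2, physical=[A,B,C,D,e,F,G,H], logical=[C,D,e,F,G,H,A,B]
After op 5 (swap(0, 3)): offset=2, physical=[A,B,F,D,e,C,G,H], logical=[F,D,e,C,G,H,A,B]
After op 6 (rotate(+1)): offset=3, physical=[A,B,F,D,e,C,G,H], logical=[D,e,C,G,H,A,B,F]
After op 7 (rotate(-2)): offset=1, physical=[A,B,F,D,e,C,G,H], logical=[B,F,D,e,C,G,H,A]
After op 8 (rotate(-3)): offset=6, physical=[A,B,F,D,e,C,G,H], logical=[G,H,A,B,F,D,e,C]
After op 9 (rotate(-1)): offset=5, physical=[A,B,F,D,e,C,G,H], logical=[C,G,H,A,B,F,D,e]

Answer: C,G,H,A,B,F,D,e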